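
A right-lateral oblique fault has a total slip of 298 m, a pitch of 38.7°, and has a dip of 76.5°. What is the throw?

181 m

dip-slip = net slip × sin(rake) = 298 m × sin(38.7°) = 186.3 m
throw = dip-slip × sin(dip) = 186.3 × sin(76.5°) = 181 m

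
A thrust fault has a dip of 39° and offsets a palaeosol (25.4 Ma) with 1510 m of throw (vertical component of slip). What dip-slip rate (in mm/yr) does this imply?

0.0945 mm/yr

dip-slip = throw / sin(dip) = 1510 m / sin(39°) = 2399 m
rate = 2399 m / 25.4 Ma = 0.0000945 m/yr = 0.0945 mm/yr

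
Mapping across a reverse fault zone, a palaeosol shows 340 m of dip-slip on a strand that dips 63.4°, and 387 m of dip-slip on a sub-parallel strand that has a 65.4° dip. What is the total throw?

656 m

throw_A = 340 × sin(63.4°) = 304 m
throw_B = 387 × sin(65.4°) = 351.9 m
total = 304 + 351.9 = 656 m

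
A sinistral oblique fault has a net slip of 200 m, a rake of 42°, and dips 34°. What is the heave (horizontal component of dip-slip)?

dip-slip = net slip × sin(rake) = 200 m × sin(42°) = 133.8 m
heave = dip-slip × cos(dip) = 133.8 × cos(34°) = 111 m

111 m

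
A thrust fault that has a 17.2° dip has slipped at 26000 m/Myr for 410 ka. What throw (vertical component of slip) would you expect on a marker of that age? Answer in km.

3.15 km

dip-slip = rate × time = 26000 m/Myr × 410 ka = 10660 m
throw = dip-slip × sin(dip) = 10660 × sin(17.2°) = 3150 m = 3.15 km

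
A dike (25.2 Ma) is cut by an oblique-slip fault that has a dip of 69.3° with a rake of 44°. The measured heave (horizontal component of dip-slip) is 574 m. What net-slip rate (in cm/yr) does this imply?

dip-slip = heave / cos(dip) = 574 / cos(69.3°) = 1624 m
net slip = dip-slip / sin(rake) = 1624 / sin(44°) = 2338 m
rate = 2338 m / 25.2 Ma = 0.0000928 m/yr = 0.00928 cm/yr

0.00928 cm/yr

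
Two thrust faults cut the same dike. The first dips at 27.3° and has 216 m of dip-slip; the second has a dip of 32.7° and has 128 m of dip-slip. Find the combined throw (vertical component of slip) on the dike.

throw_A = 216 × sin(27.3°) = 99.07 m
throw_B = 128 × sin(32.7°) = 69.15 m
total = 99.07 + 69.15 = 168 m

168 m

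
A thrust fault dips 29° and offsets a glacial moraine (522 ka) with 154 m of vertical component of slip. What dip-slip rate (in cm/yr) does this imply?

0.0609 cm/yr

dip-slip = throw / sin(dip) = 154 m / sin(29°) = 317.7 m
rate = 317.7 m / 522 ka = 0.000609 m/yr = 0.0609 cm/yr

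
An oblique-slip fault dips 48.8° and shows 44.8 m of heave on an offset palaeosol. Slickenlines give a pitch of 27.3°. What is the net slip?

148 m

dip-slip = heave / cos(dip) = 44.8 / cos(48.8°) = 68.01 m
net slip = dip-slip / sin(rake) = 68.01 / sin(27.3°) = 148 m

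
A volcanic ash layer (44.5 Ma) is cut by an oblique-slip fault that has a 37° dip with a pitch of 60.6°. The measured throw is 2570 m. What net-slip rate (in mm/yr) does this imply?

0.110 mm/yr

dip-slip = throw / sin(dip) = 2570 / sin(37°) = 4270 m
net slip = dip-slip / sin(rake) = 4270 / sin(60.6°) = 4902 m
rate = 4902 m / 44.5 Ma = 0.000110 m/yr = 0.110 mm/yr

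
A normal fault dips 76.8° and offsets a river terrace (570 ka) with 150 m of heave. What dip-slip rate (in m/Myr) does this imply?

1150 m/Myr

dip-slip = heave / cos(dip) = 150 m / cos(76.8°) = 656.9 m
rate = 656.9 m / 570 ka = 0.00115 m/yr = 1150 m/Myr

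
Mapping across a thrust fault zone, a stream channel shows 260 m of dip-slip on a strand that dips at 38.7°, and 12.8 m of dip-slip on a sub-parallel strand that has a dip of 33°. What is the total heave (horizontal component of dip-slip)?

heave_A = 260 × cos(38.7°) = 202.9 m
heave_B = 12.8 × cos(33°) = 10.73 m
total = 202.9 + 10.73 = 214 m

214 m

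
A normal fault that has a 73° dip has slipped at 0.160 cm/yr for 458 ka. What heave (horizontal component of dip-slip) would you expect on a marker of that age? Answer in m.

dip-slip = rate × time = 0.160 cm/yr × 458 ka = 732.8 m
heave = dip-slip × cos(dip) = 732.8 × cos(73°) = 214 m

214 m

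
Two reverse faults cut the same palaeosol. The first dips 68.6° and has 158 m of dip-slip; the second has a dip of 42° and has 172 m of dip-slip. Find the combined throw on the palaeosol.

262 m

throw_A = 158 × sin(68.6°) = 147.1 m
throw_B = 172 × sin(42°) = 115.1 m
total = 147.1 + 115.1 = 262 m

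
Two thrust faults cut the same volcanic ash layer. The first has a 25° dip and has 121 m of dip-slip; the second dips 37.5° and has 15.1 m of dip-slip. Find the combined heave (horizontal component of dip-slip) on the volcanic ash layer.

heave_A = 121 × cos(25°) = 109.7 m
heave_B = 15.1 × cos(37.5°) = 11.98 m
total = 109.7 + 11.98 = 122 m

122 m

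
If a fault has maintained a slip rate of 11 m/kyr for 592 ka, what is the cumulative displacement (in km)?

6.51 km

slip = rate × time = 11 m/kyr × 592 ka = 6510 m = 6.51 km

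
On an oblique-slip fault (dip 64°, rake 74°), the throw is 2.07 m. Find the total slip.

dip-slip = throw / sin(dip) = 2.07 / sin(64°) = 2.303 m
net slip = dip-slip / sin(rake) = 2.303 / sin(74°) = 2.40 m

2.40 m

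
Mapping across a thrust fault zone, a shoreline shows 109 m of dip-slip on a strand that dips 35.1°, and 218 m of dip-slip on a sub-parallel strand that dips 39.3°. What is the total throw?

201 m

throw_A = 109 × sin(35.1°) = 62.68 m
throw_B = 218 × sin(39.3°) = 138.1 m
total = 62.68 + 138.1 = 201 m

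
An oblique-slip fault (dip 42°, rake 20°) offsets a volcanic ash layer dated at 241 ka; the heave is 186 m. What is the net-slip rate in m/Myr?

dip-slip = heave / cos(dip) = 186 / cos(42°) = 250.3 m
net slip = dip-slip / sin(rake) = 250.3 / sin(20°) = 731.8 m
rate = 731.8 m / 241 ka = 0.00304 m/yr = 3040 m/Myr

3040 m/Myr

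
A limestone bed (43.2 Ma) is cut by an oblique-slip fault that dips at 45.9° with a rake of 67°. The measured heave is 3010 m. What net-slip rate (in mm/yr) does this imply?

0.109 mm/yr

dip-slip = heave / cos(dip) = 3010 / cos(45.9°) = 4325 m
net slip = dip-slip / sin(rake) = 4325 / sin(67°) = 4699 m
rate = 4699 m / 43.2 Ma = 0.000109 m/yr = 0.109 mm/yr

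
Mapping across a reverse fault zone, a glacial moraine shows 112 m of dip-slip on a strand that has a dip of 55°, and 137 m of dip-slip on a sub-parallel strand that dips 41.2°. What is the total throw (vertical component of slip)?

182 m

throw_A = 112 × sin(55°) = 91.75 m
throw_B = 137 × sin(41.2°) = 90.24 m
total = 91.75 + 90.24 = 182 m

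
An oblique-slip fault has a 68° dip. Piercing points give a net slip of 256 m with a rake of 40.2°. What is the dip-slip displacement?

dip-slip = net slip × sin(rake) = 256 m × sin(40.2°) = 165 m

165 m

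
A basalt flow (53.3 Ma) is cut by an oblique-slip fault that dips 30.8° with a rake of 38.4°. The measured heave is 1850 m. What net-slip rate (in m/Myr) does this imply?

dip-slip = heave / cos(dip) = 1850 / cos(30.8°) = 2154 m
net slip = dip-slip / sin(rake) = 2154 / sin(38.4°) = 3467 m
rate = 3467 m / 53.3 Ma = 0.0000651 m/yr = 65.1 m/Myr

65.1 m/Myr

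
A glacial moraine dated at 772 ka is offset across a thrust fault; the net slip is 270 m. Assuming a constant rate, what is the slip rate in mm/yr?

rate = 270 m / 772 ka = 0.000350 m/yr = 0.350 mm/yr

0.350 mm/yr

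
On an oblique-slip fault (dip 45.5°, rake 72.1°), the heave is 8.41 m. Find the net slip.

dip-slip = heave / cos(dip) = 8.41 / cos(45.5°) = 12 m
net slip = dip-slip / sin(rake) = 12 / sin(72.1°) = 12.6 m

12.6 m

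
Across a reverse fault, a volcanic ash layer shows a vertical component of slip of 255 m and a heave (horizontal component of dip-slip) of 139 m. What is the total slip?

net slip = √(throw² + heave²) = √(255² + 139²) = 290 m

290 m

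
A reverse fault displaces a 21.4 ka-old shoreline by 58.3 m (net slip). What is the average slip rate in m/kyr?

2.72 m/kyr

rate = 58.3 m / 21.4 ka = 0.00272 m/yr = 2.72 m/kyr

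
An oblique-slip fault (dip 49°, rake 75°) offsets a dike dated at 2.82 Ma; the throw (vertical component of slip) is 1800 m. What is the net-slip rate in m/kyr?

0.876 m/kyr

dip-slip = throw / sin(dip) = 1800 / sin(49°) = 2385 m
net slip = dip-slip / sin(rake) = 2385 / sin(75°) = 2469 m
rate = 2469 m / 2.82 Ma = 0.000876 m/yr = 0.876 m/kyr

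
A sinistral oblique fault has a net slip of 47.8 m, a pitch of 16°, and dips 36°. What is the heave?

dip-slip = net slip × sin(rake) = 47.8 m × sin(16°) = 13.18 m
heave = dip-slip × cos(dip) = 13.18 × cos(36°) = 10.7 m

10.7 m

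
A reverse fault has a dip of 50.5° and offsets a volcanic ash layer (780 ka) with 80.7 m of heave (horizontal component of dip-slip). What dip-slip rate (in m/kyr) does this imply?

dip-slip = heave / cos(dip) = 80.7 m / cos(50.5°) = 126.9 m
rate = 126.9 m / 780 ka = 0.000163 m/yr = 0.163 m/kyr

0.163 m/kyr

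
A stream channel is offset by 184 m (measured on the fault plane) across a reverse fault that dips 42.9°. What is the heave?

heave = dip-slip × cos(dip) = 184 m × cos(42.9°) = 135 m

135 m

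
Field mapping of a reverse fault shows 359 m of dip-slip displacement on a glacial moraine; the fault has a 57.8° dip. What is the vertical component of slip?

304 m

throw = dip-slip × sin(dip) = 359 m × sin(57.8°) = 304 m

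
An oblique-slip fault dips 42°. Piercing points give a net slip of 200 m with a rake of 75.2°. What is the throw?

129 m

dip-slip = net slip × sin(rake) = 200 m × sin(75.2°) = 193.4 m
throw = dip-slip × sin(dip) = 193.4 × sin(42°) = 129 m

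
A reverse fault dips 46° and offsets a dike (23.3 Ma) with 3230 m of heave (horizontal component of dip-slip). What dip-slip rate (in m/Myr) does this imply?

200 m/Myr

dip-slip = heave / cos(dip) = 3230 m / cos(46°) = 4650 m
rate = 4650 m / 23.3 Ma = 0.000200 m/yr = 200 m/Myr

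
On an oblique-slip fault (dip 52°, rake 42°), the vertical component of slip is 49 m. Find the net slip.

92.9 m

dip-slip = throw / sin(dip) = 49 / sin(52°) = 62.18 m
net slip = dip-slip / sin(rake) = 62.18 / sin(42°) = 92.9 m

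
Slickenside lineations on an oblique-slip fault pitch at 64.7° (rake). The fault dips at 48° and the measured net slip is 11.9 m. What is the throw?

8 m

dip-slip = net slip × sin(rake) = 11.9 m × sin(64.7°) = 10.76 m
throw = dip-slip × sin(dip) = 10.76 × sin(48°) = 8 m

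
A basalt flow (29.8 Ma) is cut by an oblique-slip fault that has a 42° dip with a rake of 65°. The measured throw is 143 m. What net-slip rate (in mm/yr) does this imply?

dip-slip = throw / sin(dip) = 143 / sin(42°) = 213.7 m
net slip = dip-slip / sin(rake) = 213.7 / sin(65°) = 235.8 m
rate = 235.8 m / 29.8 Ma = 0.00000791 m/yr = 0.00791 mm/yr

0.00791 mm/yr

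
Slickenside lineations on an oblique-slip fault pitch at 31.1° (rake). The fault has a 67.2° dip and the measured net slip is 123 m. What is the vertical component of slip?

58.6 m

dip-slip = net slip × sin(rake) = 123 m × sin(31.1°) = 63.53 m
throw = dip-slip × sin(dip) = 63.53 × sin(67.2°) = 58.6 m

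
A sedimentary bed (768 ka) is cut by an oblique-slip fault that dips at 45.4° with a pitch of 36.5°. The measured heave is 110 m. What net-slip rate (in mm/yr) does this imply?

dip-slip = heave / cos(dip) = 110 / cos(45.4°) = 156.7 m
net slip = dip-slip / sin(rake) = 156.7 / sin(36.5°) = 263.4 m
rate = 263.4 m / 768 ka = 0.000343 m/yr = 0.343 mm/yr

0.343 mm/yr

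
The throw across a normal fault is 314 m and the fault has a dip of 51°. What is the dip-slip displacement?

404 m

dip-slip = throw / sin(dip) = 314 / sin(51°) = 404 m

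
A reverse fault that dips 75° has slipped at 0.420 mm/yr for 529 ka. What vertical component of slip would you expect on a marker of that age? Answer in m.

215 m

dip-slip = rate × time = 0.420 mm/yr × 529 ka = 222.2 m
throw = dip-slip × sin(dip) = 222.2 × sin(75°) = 215 m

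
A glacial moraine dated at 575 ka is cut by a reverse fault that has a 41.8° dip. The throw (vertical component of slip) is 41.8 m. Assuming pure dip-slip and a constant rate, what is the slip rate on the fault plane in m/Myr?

dip-slip = throw / sin(dip) = 41.8 m / sin(41.8°) = 62.71 m
rate = 62.71 m / 575 ka = 0.000109 m/yr = 109 m/Myr

109 m/Myr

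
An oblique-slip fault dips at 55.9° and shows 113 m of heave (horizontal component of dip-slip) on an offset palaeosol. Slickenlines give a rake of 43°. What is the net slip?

296 m

dip-slip = heave / cos(dip) = 113 / cos(55.9°) = 201.6 m
net slip = dip-slip / sin(rake) = 201.6 / sin(43°) = 296 m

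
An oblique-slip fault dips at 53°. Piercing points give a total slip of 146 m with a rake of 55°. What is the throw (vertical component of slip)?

95.5 m

dip-slip = net slip × sin(rake) = 146 m × sin(55°) = 119.6 m
throw = dip-slip × sin(dip) = 119.6 × sin(53°) = 95.5 m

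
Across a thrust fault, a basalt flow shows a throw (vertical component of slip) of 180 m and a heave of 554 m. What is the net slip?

583 m

net slip = √(throw² + heave²) = √(180² + 554²) = 583 m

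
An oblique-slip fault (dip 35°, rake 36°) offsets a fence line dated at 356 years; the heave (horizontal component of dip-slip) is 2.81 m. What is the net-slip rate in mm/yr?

16.4 mm/yr

dip-slip = heave / cos(dip) = 2.81 / cos(35°) = 3.430 m
net slip = dip-slip / sin(rake) = 3.430 / sin(36°) = 5.836 m
rate = 5.836 m / 356 years = 0.0164 m/yr = 16.4 mm/yr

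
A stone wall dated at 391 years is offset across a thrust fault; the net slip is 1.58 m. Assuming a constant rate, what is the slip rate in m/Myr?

rate = 1.58 m / 391 years = 0.00404 m/yr = 4040 m/Myr

4040 m/Myr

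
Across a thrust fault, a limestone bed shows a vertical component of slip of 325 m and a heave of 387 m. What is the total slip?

net slip = √(throw² + heave²) = √(325² + 387²) = 505 m

505 m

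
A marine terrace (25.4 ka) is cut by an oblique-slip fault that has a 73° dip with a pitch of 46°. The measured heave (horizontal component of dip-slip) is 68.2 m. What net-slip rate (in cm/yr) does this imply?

1.28 cm/yr

dip-slip = heave / cos(dip) = 68.2 / cos(73°) = 233.3 m
net slip = dip-slip / sin(rake) = 233.3 / sin(46°) = 324.3 m
rate = 324.3 m / 25.4 ka = 0.0128 m/yr = 1.28 cm/yr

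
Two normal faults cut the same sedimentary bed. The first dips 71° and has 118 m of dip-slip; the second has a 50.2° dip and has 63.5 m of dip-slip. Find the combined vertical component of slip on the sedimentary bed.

throw_A = 118 × sin(71°) = 111.6 m
throw_B = 63.5 × sin(50.2°) = 48.79 m
total = 111.6 + 48.79 = 160 m

160 m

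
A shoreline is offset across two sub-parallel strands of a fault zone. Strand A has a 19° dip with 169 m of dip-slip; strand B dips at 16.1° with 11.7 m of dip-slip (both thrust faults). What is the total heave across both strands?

171 m

heave_A = 169 × cos(19°) = 159.8 m
heave_B = 11.7 × cos(16.1°) = 11.24 m
total = 159.8 + 11.24 = 171 m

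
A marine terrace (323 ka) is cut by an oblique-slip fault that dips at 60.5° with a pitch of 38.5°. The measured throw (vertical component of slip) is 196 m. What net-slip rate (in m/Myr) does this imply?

dip-slip = throw / sin(dip) = 196 / sin(60.5°) = 225.2 m
net slip = dip-slip / sin(rake) = 225.2 / sin(38.5°) = 361.8 m
rate = 361.8 m / 323 ka = 0.00112 m/yr = 1120 m/Myr

1120 m/Myr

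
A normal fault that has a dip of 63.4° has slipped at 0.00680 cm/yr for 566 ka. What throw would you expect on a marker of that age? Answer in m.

dip-slip = rate × time = 0.00680 cm/yr × 566 ka = 38.49 m
throw = dip-slip × sin(dip) = 38.49 × sin(63.4°) = 34.4 m

34.4 m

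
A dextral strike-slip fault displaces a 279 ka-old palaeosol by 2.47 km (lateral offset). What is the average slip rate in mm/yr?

8.85 mm/yr

rate = 2.47 km / 279 ka = 0.00885 m/yr = 8.85 mm/yr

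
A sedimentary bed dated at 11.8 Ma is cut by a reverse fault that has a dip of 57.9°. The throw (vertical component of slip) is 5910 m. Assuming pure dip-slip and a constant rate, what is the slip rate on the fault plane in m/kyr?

0.591 m/kyr

dip-slip = throw / sin(dip) = 5910 m / sin(57.9°) = 6977 m
rate = 6977 m / 11.8 Ma = 0.000591 m/yr = 0.591 m/kyr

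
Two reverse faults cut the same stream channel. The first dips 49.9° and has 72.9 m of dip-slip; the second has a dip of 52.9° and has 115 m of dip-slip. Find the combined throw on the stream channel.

147 m

throw_A = 72.9 × sin(49.9°) = 55.76 m
throw_B = 115 × sin(52.9°) = 91.72 m
total = 55.76 + 91.72 = 147 m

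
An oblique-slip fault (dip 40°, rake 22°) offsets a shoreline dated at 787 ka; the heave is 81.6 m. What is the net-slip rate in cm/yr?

dip-slip = heave / cos(dip) = 81.6 / cos(40°) = 106.5 m
net slip = dip-slip / sin(rake) = 106.5 / sin(22°) = 284.4 m
rate = 284.4 m / 787 ka = 0.000361 m/yr = 0.0361 cm/yr

0.0361 cm/yr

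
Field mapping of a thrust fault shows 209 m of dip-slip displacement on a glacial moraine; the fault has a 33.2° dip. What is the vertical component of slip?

114 m

throw = dip-slip × sin(dip) = 209 m × sin(33.2°) = 114 m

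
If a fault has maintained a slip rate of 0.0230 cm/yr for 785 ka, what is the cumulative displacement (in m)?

181 m

slip = rate × time = 0.0230 cm/yr × 785 ka = 181 m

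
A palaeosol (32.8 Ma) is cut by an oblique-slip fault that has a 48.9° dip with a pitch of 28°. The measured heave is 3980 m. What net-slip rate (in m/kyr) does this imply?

0.393 m/kyr

dip-slip = heave / cos(dip) = 3980 / cos(48.9°) = 6054 m
net slip = dip-slip / sin(rake) = 6054 / sin(28°) = 12900 m
rate = 12900 m / 32.8 Ma = 0.000393 m/yr = 0.393 m/kyr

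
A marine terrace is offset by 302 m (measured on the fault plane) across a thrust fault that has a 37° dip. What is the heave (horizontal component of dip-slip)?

241 m

heave = dip-slip × cos(dip) = 302 m × cos(37°) = 241 m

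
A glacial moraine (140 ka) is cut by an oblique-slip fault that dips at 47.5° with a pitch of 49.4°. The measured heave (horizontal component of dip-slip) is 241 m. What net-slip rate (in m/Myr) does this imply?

dip-slip = heave / cos(dip) = 241 / cos(47.5°) = 356.7 m
net slip = dip-slip / sin(rake) = 356.7 / sin(49.4°) = 469.8 m
rate = 469.8 m / 140 ka = 0.00336 m/yr = 3360 m/Myr

3360 m/Myr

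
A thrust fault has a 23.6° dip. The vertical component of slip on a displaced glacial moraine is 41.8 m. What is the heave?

95.7 m

heave = throw / tan(dip) = 41.8 / tan(23.6°) = 95.7 m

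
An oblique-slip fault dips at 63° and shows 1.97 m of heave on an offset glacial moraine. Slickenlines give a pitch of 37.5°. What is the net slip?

7.13 m

dip-slip = heave / cos(dip) = 1.97 / cos(63°) = 4.339 m
net slip = dip-slip / sin(rake) = 4.339 / sin(37.5°) = 7.13 m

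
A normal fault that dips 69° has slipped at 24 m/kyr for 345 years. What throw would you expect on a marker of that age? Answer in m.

dip-slip = rate × time = 24 m/kyr × 345 years = 8.280 m
throw = dip-slip × sin(dip) = 8.280 × sin(69°) = 7.73 m

7.73 m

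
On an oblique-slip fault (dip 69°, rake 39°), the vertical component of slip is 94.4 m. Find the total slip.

161 m

dip-slip = throw / sin(dip) = 94.4 / sin(69°) = 101.1 m
net slip = dip-slip / sin(rake) = 101.1 / sin(39°) = 161 m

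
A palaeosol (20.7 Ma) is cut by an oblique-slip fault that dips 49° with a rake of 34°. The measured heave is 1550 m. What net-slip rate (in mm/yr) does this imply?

0.204 mm/yr

dip-slip = heave / cos(dip) = 1550 / cos(49°) = 2363 m
net slip = dip-slip / sin(rake) = 2363 / sin(34°) = 4225 m
rate = 4225 m / 20.7 Ma = 0.000204 m/yr = 0.204 mm/yr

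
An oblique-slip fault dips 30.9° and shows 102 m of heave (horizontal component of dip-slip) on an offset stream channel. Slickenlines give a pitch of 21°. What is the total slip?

332 m

dip-slip = heave / cos(dip) = 102 / cos(30.9°) = 118.9 m
net slip = dip-slip / sin(rake) = 118.9 / sin(21°) = 332 m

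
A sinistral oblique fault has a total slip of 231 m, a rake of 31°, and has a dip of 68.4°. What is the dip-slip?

119 m

dip-slip = net slip × sin(rake) = 231 m × sin(31°) = 119 m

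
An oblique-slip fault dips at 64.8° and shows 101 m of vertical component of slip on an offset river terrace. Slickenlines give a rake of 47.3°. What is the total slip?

152 m

dip-slip = throw / sin(dip) = 101 / sin(64.8°) = 111.6 m
net slip = dip-slip / sin(rake) = 111.6 / sin(47.3°) = 152 m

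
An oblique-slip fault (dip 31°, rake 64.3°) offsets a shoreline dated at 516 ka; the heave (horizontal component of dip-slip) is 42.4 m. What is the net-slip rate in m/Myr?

106 m/Myr

dip-slip = heave / cos(dip) = 42.4 / cos(31°) = 49.47 m
net slip = dip-slip / sin(rake) = 49.47 / sin(64.3°) = 54.90 m
rate = 54.90 m / 516 ka = 0.000106 m/yr = 106 m/Myr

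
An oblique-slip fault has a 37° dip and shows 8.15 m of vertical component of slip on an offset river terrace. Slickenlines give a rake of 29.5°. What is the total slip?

27.5 m

dip-slip = throw / sin(dip) = 8.15 / sin(37°) = 13.54 m
net slip = dip-slip / sin(rake) = 13.54 / sin(29.5°) = 27.5 m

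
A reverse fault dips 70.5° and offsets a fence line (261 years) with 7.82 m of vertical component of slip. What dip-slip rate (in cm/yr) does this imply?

3.18 cm/yr

dip-slip = throw / sin(dip) = 7.82 m / sin(70.5°) = 8.296 m
rate = 8.296 m / 261 years = 0.0318 m/yr = 3.18 cm/yr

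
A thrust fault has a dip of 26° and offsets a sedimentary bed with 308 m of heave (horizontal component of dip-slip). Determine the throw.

150 m

throw = heave × tan(dip) = 308 × tan(26°) = 150 m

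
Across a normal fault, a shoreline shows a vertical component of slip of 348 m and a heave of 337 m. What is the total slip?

484 m

net slip = √(throw² + heave²) = √(348² + 337²) = 484 m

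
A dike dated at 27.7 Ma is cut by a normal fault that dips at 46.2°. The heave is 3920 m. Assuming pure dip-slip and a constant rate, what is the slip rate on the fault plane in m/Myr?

204 m/Myr

dip-slip = heave / cos(dip) = 3920 m / cos(46.2°) = 5664 m
rate = 5664 m / 27.7 Ma = 0.000204 m/yr = 204 m/Myr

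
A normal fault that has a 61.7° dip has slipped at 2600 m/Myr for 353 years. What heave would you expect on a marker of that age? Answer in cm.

43.5 cm

dip-slip = rate × time = 2600 m/Myr × 353 years = 0.9178 m
heave = dip-slip × cos(dip) = 0.9178 × cos(61.7°) = 0.435 m = 43.5 cm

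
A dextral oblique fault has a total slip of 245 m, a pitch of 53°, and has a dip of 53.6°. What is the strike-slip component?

147 m

strike-slip = net slip × cos(rake) = 245 m × cos(53°) = 147 m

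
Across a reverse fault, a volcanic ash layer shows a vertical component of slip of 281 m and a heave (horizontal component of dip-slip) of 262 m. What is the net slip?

net slip = √(throw² + heave²) = √(281² + 262²) = 384 m

384 m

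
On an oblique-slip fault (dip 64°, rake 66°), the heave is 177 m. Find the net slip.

dip-slip = heave / cos(dip) = 177 / cos(64°) = 403.8 m
net slip = dip-slip / sin(rake) = 403.8 / sin(66°) = 442 m

442 m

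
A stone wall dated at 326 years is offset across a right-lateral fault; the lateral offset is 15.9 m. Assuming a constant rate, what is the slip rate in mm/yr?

rate = 15.9 m / 326 years = 0.0488 m/yr = 48.8 mm/yr

48.8 mm/yr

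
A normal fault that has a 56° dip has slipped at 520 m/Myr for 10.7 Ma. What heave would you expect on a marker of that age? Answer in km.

3.11 km

dip-slip = rate × time = 520 m/Myr × 10.7 Ma = 5564 m
heave = dip-slip × cos(dip) = 5564 × cos(56°) = 3110 m = 3.11 km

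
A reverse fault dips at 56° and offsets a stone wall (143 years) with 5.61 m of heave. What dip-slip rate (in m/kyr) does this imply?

dip-slip = heave / cos(dip) = 5.61 m / cos(56°) = 10.03 m
rate = 10.03 m / 143 years = 0.0702 m/yr = 70.2 m/kyr

70.2 m/kyr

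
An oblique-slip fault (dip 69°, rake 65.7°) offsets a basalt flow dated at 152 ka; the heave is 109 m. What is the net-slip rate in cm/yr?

0.220 cm/yr

dip-slip = heave / cos(dip) = 109 / cos(69°) = 304.2 m
net slip = dip-slip / sin(rake) = 304.2 / sin(65.7°) = 333.7 m
rate = 333.7 m / 152 ka = 0.00220 m/yr = 0.220 cm/yr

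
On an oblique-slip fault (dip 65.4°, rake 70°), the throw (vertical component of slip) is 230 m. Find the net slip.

269 m

dip-slip = throw / sin(dip) = 230 / sin(65.4°) = 253 m
net slip = dip-slip / sin(rake) = 253 / sin(70°) = 269 m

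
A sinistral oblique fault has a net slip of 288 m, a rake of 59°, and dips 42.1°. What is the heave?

dip-slip = net slip × sin(rake) = 288 m × sin(59°) = 246.9 m
heave = dip-slip × cos(dip) = 246.9 × cos(42.1°) = 183 m

183 m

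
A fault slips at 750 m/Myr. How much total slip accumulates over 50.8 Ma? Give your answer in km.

slip = rate × time = 750 m/Myr × 50.8 Ma = 38100 m = 38.1 km

38.1 km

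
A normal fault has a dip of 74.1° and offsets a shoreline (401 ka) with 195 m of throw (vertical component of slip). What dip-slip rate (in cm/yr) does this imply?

0.0506 cm/yr

dip-slip = throw / sin(dip) = 195 m / sin(74.1°) = 202.8 m
rate = 202.8 m / 401 ka = 0.000506 m/yr = 0.0506 cm/yr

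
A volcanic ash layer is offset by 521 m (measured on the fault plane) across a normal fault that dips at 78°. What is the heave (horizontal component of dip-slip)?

108 m

heave = dip-slip × cos(dip) = 521 m × cos(78°) = 108 m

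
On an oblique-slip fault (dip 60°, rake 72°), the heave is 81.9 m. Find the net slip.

172 m

dip-slip = heave / cos(dip) = 81.9 / cos(60°) = 163.8 m
net slip = dip-slip / sin(rake) = 163.8 / sin(72°) = 172 m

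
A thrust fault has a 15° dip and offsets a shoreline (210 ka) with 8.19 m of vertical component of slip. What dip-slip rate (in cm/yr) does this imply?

0.0151 cm/yr

dip-slip = throw / sin(dip) = 8.19 m / sin(15°) = 31.64 m
rate = 31.64 m / 210 ka = 0.000151 m/yr = 0.0151 cm/yr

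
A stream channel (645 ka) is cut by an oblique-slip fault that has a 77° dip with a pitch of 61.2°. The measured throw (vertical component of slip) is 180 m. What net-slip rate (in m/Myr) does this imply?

327 m/Myr

dip-slip = throw / sin(dip) = 180 / sin(77°) = 184.7 m
net slip = dip-slip / sin(rake) = 184.7 / sin(61.2°) = 210.8 m
rate = 210.8 m / 645 ka = 0.000327 m/yr = 327 m/Myr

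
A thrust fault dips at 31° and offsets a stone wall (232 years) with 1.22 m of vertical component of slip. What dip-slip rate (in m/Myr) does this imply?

10200 m/Myr

dip-slip = throw / sin(dip) = 1.22 m / sin(31°) = 2.369 m
rate = 2.369 m / 232 years = 0.0102 m/yr = 10200 m/Myr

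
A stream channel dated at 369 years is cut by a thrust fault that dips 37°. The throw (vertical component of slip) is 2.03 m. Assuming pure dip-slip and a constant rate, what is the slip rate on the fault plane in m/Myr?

9140 m/Myr

dip-slip = throw / sin(dip) = 2.03 m / sin(37°) = 3.373 m
rate = 3.373 m / 369 years = 0.00914 m/yr = 9140 m/Myr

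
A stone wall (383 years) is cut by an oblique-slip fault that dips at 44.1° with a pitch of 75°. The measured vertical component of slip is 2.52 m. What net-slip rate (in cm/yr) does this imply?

0.979 cm/yr

dip-slip = throw / sin(dip) = 2.52 / sin(44.1°) = 3.621 m
net slip = dip-slip / sin(rake) = 3.621 / sin(75°) = 3.749 m
rate = 3.749 m / 383 years = 0.00979 m/yr = 0.979 cm/yr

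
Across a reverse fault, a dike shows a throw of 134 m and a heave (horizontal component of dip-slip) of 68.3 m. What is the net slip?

150 m

net slip = √(throw² + heave²) = √(134² + 68.3²) = 150 m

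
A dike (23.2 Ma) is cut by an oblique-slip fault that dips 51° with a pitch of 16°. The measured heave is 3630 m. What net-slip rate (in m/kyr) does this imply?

dip-slip = heave / cos(dip) = 3630 / cos(51°) = 5768 m
net slip = dip-slip / sin(rake) = 5768 / sin(16°) = 20930 m
rate = 20930 m / 23.2 Ma = 0.000902 m/yr = 0.902 m/kyr

0.902 m/kyr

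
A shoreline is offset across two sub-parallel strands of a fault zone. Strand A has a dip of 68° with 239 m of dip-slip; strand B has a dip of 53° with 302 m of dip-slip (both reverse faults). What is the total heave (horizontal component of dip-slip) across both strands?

271 m

heave_A = 239 × cos(68°) = 89.53 m
heave_B = 302 × cos(53°) = 181.7 m
total = 89.53 + 181.7 = 271 m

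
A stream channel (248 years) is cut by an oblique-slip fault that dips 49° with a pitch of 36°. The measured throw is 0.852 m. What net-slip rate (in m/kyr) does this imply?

7.74 m/kyr

dip-slip = throw / sin(dip) = 0.852 / sin(49°) = 1.129 m
net slip = dip-slip / sin(rake) = 1.129 / sin(36°) = 1.921 m
rate = 1.921 m / 248 years = 0.00774 m/yr = 7.74 m/kyr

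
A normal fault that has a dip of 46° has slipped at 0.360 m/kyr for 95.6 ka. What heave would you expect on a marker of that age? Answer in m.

23.9 m

dip-slip = rate × time = 0.360 m/kyr × 95.6 ka = 34.42 m
heave = dip-slip × cos(dip) = 34.42 × cos(46°) = 23.9 m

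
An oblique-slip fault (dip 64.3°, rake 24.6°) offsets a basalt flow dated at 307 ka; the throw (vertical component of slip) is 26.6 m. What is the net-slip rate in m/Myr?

dip-slip = throw / sin(dip) = 26.6 / sin(64.3°) = 29.52 m
net slip = dip-slip / sin(rake) = 29.52 / sin(24.6°) = 70.91 m
rate = 70.91 m / 307 ka = 0.000231 m/yr = 231 m/Myr

231 m/Myr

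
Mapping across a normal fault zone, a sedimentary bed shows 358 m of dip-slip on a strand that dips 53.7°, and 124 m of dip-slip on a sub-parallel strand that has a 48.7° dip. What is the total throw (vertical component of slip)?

382 m

throw_A = 358 × sin(53.7°) = 288.5 m
throw_B = 124 × sin(48.7°) = 93.16 m
total = 288.5 + 93.16 = 382 m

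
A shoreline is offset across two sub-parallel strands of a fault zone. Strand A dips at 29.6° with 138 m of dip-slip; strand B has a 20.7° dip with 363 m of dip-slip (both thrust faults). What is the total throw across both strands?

196 m

throw_A = 138 × sin(29.6°) = 68.16 m
throw_B = 363 × sin(20.7°) = 128.3 m
total = 68.16 + 128.3 = 196 m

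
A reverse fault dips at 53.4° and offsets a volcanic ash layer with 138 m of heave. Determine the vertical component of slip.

186 m

throw = heave × tan(dip) = 138 × tan(53.4°) = 186 m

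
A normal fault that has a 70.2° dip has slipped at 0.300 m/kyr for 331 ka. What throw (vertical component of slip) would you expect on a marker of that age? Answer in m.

93.4 m

dip-slip = rate × time = 0.300 m/kyr × 331 ka = 99.30 m
throw = dip-slip × sin(dip) = 99.30 × sin(70.2°) = 93.4 m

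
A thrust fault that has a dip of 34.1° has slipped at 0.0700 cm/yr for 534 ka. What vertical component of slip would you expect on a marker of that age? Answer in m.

210 m

dip-slip = rate × time = 0.0700 cm/yr × 534 ka = 373.8 m
throw = dip-slip × sin(dip) = 373.8 × sin(34.1°) = 210 m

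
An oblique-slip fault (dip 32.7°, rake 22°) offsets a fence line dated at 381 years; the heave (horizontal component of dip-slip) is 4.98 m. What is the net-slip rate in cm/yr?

4.15 cm/yr

dip-slip = heave / cos(dip) = 4.98 / cos(32.7°) = 5.918 m
net slip = dip-slip / sin(rake) = 5.918 / sin(22°) = 15.80 m
rate = 15.80 m / 381 years = 0.0415 m/yr = 4.15 cm/yr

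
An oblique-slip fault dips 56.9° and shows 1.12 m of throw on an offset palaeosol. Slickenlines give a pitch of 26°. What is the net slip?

3.05 m

dip-slip = throw / sin(dip) = 1.12 / sin(56.9°) = 1.337 m
net slip = dip-slip / sin(rake) = 1.337 / sin(26°) = 3.05 m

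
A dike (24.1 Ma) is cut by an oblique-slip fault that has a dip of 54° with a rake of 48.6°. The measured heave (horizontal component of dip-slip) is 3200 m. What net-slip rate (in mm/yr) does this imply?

0.301 mm/yr

dip-slip = heave / cos(dip) = 3200 / cos(54°) = 5444 m
net slip = dip-slip / sin(rake) = 5444 / sin(48.6°) = 7258 m
rate = 7258 m / 24.1 Ma = 0.000301 m/yr = 0.301 mm/yr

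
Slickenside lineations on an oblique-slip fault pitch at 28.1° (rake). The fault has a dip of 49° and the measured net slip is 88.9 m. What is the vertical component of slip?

dip-slip = net slip × sin(rake) = 88.9 m × sin(28.1°) = 41.87 m
throw = dip-slip × sin(dip) = 41.87 × sin(49°) = 31.6 m

31.6 m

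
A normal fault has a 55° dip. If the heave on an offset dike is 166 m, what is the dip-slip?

289 m

dip-slip = heave / cos(dip) = 166 / cos(55°) = 289 m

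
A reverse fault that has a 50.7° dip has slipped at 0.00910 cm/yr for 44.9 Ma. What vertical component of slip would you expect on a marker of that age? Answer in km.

3.16 km

dip-slip = rate × time = 0.00910 cm/yr × 44.9 Ma = 4086 m
throw = dip-slip × sin(dip) = 4086 × sin(50.7°) = 3160 m = 3.16 km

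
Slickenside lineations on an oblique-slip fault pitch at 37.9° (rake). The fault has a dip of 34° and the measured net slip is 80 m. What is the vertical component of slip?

27.5 m

dip-slip = net slip × sin(rake) = 80 m × sin(37.9°) = 49.14 m
throw = dip-slip × sin(dip) = 49.14 × sin(34°) = 27.5 m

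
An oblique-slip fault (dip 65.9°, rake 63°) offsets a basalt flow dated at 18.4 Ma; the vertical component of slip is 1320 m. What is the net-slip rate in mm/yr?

0.0882 mm/yr

dip-slip = throw / sin(dip) = 1320 / sin(65.9°) = 1446 m
net slip = dip-slip / sin(rake) = 1446 / sin(63°) = 1623 m
rate = 1623 m / 18.4 Ma = 0.0000882 m/yr = 0.0882 mm/yr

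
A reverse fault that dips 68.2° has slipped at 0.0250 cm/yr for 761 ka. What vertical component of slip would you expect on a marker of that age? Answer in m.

dip-slip = rate × time = 0.0250 cm/yr × 761 ka = 190.2 m
throw = dip-slip × sin(dip) = 190.2 × sin(68.2°) = 177 m

177 m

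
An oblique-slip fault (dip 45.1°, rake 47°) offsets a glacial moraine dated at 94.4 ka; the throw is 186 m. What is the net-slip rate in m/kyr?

3.80 m/kyr

dip-slip = throw / sin(dip) = 186 / sin(45.1°) = 262.6 m
net slip = dip-slip / sin(rake) = 262.6 / sin(47°) = 359 m
rate = 359 m / 94.4 ka = 0.00380 m/yr = 3.80 m/kyr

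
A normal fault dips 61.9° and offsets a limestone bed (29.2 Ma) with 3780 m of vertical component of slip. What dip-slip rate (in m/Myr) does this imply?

dip-slip = throw / sin(dip) = 3780 m / sin(61.9°) = 4285 m
rate = 4285 m / 29.2 Ma = 0.000147 m/yr = 147 m/Myr

147 m/Myr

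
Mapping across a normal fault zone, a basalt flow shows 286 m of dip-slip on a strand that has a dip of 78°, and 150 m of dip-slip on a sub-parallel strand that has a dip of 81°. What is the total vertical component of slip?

428 m

throw_A = 286 × sin(78°) = 279.8 m
throw_B = 150 × sin(81°) = 148.2 m
total = 279.8 + 148.2 = 428 m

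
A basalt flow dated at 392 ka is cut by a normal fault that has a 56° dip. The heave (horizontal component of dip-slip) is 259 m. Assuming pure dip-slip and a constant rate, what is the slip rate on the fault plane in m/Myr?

dip-slip = heave / cos(dip) = 259 m / cos(56°) = 463.2 m
rate = 463.2 m / 392 ka = 0.00118 m/yr = 1180 m/Myr

1180 m/Myr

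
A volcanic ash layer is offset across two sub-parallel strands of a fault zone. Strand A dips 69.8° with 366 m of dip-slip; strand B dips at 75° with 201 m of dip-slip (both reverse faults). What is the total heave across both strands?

heave_A = 366 × cos(69.8°) = 126.4 m
heave_B = 201 × cos(75°) = 52.02 m
total = 126.4 + 52.02 = 178 m

178 m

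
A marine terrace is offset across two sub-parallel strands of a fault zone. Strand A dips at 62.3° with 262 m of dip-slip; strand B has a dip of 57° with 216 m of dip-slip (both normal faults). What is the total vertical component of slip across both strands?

throw_A = 262 × sin(62.3°) = 232 m
throw_B = 216 × sin(57°) = 181.2 m
total = 232 + 181.2 = 413 m

413 m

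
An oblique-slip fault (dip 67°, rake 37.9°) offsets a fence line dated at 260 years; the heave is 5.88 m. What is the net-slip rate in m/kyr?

94.2 m/kyr

dip-slip = heave / cos(dip) = 5.88 / cos(67°) = 15.05 m
net slip = dip-slip / sin(rake) = 15.05 / sin(37.9°) = 24.50 m
rate = 24.50 m / 260 years = 0.0942 m/yr = 94.2 m/kyr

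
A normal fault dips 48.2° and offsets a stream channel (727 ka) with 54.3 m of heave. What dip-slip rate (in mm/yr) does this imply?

dip-slip = heave / cos(dip) = 54.3 m / cos(48.2°) = 81.47 m
rate = 81.47 m / 727 ka = 0.000112 m/yr = 0.112 mm/yr

0.112 mm/yr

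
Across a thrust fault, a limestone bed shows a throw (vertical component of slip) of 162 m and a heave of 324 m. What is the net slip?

362 m

net slip = √(throw² + heave²) = √(162² + 324²) = 362 m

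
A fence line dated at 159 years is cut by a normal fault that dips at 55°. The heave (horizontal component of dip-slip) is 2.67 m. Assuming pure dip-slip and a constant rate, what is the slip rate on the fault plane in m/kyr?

dip-slip = heave / cos(dip) = 2.67 m / cos(55°) = 4.655 m
rate = 4.655 m / 159 years = 0.0293 m/yr = 29.3 m/kyr

29.3 m/kyr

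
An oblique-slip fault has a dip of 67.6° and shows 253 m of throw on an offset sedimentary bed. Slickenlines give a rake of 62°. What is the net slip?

310 m

dip-slip = throw / sin(dip) = 253 / sin(67.6°) = 273.6 m
net slip = dip-slip / sin(rake) = 273.6 / sin(62°) = 310 m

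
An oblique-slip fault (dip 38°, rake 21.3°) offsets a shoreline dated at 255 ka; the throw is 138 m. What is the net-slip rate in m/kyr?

dip-slip = throw / sin(dip) = 138 / sin(38°) = 224.1 m
net slip = dip-slip / sin(rake) = 224.1 / sin(21.3°) = 617.1 m
rate = 617.1 m / 255 ka = 0.00242 m/yr = 2.42 m/kyr

2.42 m/kyr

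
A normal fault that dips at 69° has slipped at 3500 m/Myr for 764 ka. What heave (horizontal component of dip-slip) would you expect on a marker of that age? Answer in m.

dip-slip = rate × time = 3500 m/Myr × 764 ka = 2674 m
heave = dip-slip × cos(dip) = 2674 × cos(69°) = 958 m

958 m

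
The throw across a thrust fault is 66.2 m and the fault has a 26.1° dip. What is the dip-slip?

dip-slip = throw / sin(dip) = 66.2 / sin(26.1°) = 150 m

150 m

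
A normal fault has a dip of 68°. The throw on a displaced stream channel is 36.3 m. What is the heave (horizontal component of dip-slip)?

heave = throw / tan(dip) = 36.3 / tan(68°) = 14.7 m

14.7 m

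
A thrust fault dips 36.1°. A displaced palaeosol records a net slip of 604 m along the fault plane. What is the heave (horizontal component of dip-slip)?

heave = dip-slip × cos(dip) = 604 m × cos(36.1°) = 488 m

488 m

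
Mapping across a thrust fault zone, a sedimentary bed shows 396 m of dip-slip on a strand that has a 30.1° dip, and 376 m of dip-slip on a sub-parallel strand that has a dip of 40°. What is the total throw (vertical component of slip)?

440 m

throw_A = 396 × sin(30.1°) = 198.6 m
throw_B = 376 × sin(40°) = 241.7 m
total = 198.6 + 241.7 = 440 m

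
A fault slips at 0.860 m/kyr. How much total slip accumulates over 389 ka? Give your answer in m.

slip = rate × time = 0.860 m/kyr × 389 ka = 335 m

335 m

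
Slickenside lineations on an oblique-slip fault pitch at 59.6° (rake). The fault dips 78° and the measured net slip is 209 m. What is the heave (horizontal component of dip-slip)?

37.5 m

dip-slip = net slip × sin(rake) = 209 m × sin(59.6°) = 180.3 m
heave = dip-slip × cos(dip) = 180.3 × cos(78°) = 37.5 m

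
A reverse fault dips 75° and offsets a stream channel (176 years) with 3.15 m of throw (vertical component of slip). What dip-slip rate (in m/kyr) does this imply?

18.5 m/kyr

dip-slip = throw / sin(dip) = 3.15 m / sin(75°) = 3.261 m
rate = 3.261 m / 176 years = 0.0185 m/yr = 18.5 m/kyr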